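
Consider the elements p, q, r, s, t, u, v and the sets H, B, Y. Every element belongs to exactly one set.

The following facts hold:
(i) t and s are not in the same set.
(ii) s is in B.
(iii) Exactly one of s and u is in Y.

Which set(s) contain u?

u: Y

From (ii): s ∈ B.
(i): t ∉ B.
(iii) (exactly one): u ∈ Y.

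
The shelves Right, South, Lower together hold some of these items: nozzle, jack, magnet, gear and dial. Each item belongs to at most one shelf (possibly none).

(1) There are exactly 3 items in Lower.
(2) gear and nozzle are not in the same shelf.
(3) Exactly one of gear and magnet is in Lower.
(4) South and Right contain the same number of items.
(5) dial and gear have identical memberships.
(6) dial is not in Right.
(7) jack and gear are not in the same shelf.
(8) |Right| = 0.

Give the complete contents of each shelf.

From (6): dial ∉ Right.
(5): gear matches dial: gear ∉ Right.
(8): Right already has 0, so the rest are out.
Suppose nozzle ∈ South: no assignment then satisfies all the clues, so nozzle ∉ South.

Right = {}; South = {}; Lower = {jack, magnet, nozzle}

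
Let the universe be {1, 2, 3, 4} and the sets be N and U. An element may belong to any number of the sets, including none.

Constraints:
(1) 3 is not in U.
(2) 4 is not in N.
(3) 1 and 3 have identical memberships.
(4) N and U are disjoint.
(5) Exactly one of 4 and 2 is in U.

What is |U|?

From (1): 3 ∉ U.
From (2): 4 ∉ N.
(3): 1 matches 3: 1 ∉ U.

1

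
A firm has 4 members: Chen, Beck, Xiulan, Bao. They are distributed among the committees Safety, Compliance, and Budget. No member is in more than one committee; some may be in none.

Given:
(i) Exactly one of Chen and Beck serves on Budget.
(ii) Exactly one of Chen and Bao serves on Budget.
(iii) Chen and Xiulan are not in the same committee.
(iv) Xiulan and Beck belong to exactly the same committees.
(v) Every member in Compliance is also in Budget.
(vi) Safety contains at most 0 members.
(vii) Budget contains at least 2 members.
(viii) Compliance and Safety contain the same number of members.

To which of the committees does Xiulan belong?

Xiulan: Budget

(vi): Safety already has 0, so the rest are out.
Suppose Xiulan ∈ Compliance: no assignment then satisfies all the clues, so Xiulan ∉ Compliance.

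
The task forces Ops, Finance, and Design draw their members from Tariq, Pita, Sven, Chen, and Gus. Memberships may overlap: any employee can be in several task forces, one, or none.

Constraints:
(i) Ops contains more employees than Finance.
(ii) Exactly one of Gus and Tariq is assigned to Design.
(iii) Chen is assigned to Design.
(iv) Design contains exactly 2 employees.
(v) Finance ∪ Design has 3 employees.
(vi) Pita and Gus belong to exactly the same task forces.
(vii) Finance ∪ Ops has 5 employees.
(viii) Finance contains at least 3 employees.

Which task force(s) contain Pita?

Pita: Ops

From (iii): Chen ∈ Design.
Suppose Pita ∉ Ops: no assignment then satisfies all the clues, so Pita ∈ Ops.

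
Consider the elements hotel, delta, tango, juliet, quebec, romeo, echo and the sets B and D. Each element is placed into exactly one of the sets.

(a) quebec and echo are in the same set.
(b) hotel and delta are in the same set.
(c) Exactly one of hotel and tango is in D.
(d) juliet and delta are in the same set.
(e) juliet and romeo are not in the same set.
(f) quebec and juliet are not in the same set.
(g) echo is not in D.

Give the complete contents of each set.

B = {echo, quebec, romeo, tango}; D = {delta, hotel, juliet}

From (g): echo ∉ D.
(a): quebec matches echo: quebec ∉ D.
Only one set left: quebec ∈ B.
Only one set left: echo ∈ B.
(f): juliet ∉ B.
Only one set left: juliet ∈ D.
(d): delta matches juliet: delta ∉ B.
(d): delta matches juliet: delta ∈ D.
(e): romeo ∉ D.
Only one set left: romeo ∈ B.
(b): hotel matches delta: hotel ∉ B.
Only one set left: tango ∈ B.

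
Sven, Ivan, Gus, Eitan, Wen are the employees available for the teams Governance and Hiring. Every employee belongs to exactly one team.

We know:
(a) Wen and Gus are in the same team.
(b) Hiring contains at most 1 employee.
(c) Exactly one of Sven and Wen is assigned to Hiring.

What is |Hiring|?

1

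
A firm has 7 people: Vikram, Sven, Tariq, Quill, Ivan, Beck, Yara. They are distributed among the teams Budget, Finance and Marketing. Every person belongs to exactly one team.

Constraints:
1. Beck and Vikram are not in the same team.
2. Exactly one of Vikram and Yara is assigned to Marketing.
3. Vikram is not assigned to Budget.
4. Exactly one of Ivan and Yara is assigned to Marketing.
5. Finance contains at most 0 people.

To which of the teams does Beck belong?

From (3): Vikram ∉ Budget.
(5): Finance already has 0, so the rest are out.
Only one team left: Vikram ∈ Marketing.
(1): Beck ∉ Marketing.
(2) (exactly one): Yara ∉ Marketing.
(4) (exactly one): Ivan ∈ Marketing.
Only one team left: Beck ∈ Budget.
Only one team left: Yara ∈ Budget.

Beck: Budget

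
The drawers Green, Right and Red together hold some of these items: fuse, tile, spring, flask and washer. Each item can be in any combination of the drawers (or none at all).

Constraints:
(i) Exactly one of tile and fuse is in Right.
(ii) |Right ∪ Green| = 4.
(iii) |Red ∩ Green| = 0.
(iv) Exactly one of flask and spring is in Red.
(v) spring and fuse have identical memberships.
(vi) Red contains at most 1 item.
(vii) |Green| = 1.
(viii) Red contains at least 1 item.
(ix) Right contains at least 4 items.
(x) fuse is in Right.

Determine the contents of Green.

Green = {washer}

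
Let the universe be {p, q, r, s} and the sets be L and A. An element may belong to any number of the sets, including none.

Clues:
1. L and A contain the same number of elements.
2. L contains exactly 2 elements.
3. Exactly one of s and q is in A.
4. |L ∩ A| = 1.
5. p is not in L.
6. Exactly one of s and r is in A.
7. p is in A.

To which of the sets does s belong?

s: A, L

From (5): p ∉ L.
From (7): p ∈ A.
Suppose s ∉ L: no assignment then satisfies all the clues, so s ∈ L.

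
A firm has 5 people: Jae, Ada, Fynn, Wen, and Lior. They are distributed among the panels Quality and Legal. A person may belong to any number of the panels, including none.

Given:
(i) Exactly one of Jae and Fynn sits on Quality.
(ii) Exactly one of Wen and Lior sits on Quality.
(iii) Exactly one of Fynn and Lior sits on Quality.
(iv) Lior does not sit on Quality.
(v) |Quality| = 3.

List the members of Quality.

Quality = {Ada, Fynn, Wen}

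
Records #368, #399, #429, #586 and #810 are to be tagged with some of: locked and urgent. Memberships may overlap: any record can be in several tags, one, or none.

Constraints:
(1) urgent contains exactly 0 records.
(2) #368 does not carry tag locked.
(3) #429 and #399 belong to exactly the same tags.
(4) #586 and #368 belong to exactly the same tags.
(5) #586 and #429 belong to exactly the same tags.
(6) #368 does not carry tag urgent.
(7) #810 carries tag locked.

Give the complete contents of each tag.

locked = {#810}; urgent = {}

From (2): #368 ∉ locked.
From (6): #368 ∉ urgent.
From (7): #810 ∈ locked.
(1): urgent already has 0, so the rest are out.
(4): #586 matches #368: #586 ∉ locked.
(5): #429 matches #586: #429 ∉ locked.
(3): #399 matches #429: #399 ∉ locked.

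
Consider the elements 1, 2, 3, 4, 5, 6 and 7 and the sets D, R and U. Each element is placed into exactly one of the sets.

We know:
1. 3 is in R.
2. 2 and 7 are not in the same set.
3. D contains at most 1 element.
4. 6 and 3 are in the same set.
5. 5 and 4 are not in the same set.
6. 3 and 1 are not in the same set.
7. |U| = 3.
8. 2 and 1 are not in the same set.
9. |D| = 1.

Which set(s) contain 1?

1: U

From (1): 3 ∈ R.
(4): 6 matches 3: 6 ∉ D.
(4): 6 matches 3: 6 ∈ R.
(6): 1 ∉ R.
Suppose 1 ∈ D: no assignment then satisfies all the clues, so 1 ∉ D.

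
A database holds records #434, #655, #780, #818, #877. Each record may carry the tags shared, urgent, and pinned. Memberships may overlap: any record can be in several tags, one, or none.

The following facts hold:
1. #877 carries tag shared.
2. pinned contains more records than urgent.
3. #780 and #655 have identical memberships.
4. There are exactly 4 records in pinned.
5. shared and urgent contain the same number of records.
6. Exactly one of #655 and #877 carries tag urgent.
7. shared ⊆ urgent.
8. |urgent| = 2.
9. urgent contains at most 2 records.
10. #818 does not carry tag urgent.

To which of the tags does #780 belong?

#780: pinned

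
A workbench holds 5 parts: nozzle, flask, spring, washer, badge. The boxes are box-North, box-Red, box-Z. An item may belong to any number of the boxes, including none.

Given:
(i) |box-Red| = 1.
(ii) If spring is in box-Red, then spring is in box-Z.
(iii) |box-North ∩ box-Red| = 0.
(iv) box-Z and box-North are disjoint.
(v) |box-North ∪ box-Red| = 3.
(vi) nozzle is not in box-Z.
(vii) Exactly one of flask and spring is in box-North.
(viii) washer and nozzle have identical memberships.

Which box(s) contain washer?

washer: none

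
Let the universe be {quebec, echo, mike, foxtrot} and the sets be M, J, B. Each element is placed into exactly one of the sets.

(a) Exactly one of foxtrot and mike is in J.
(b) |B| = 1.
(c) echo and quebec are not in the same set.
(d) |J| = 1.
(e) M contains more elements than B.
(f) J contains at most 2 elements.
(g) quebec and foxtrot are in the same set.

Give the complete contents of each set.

M = {foxtrot, quebec}; J = {mike}; B = {echo}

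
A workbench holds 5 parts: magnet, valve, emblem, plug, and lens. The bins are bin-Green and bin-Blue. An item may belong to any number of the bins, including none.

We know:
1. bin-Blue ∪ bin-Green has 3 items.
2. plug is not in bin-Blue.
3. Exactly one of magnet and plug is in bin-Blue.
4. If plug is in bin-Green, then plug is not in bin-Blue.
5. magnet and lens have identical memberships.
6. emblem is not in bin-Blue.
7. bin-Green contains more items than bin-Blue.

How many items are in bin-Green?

3

From (2): plug ∉ bin-Blue.
From (6): emblem ∉ bin-Blue.
(3) (exactly one): magnet ∈ bin-Blue.
(5): lens matches magnet: lens ∈ bin-Blue.
Suppose magnet ∉ bin-Green: no assignment then satisfies all the clues, so magnet ∈ bin-Green.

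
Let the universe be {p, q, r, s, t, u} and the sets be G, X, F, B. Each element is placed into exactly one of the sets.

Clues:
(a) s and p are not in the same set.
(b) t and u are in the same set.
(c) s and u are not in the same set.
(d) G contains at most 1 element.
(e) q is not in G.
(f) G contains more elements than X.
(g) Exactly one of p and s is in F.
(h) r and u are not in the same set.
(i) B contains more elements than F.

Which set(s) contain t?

t: B

From (e): q ∉ G.
Suppose t ∈ G: no assignment then satisfies all the clues, so t ∉ G.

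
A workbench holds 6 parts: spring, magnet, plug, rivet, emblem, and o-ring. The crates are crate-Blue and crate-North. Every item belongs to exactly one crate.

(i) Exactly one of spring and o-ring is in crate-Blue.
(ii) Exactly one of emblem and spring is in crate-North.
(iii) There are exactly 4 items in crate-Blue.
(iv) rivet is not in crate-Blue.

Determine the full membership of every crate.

From (iv): rivet ∉ crate-Blue.
Only one crate left: rivet ∈ crate-North.
Suppose spring ∈ crate-Blue: no assignment then satisfies all the clues, so spring ∉ crate-Blue.

crate-Blue = {emblem, magnet, o-ring, plug}; crate-North = {rivet, spring}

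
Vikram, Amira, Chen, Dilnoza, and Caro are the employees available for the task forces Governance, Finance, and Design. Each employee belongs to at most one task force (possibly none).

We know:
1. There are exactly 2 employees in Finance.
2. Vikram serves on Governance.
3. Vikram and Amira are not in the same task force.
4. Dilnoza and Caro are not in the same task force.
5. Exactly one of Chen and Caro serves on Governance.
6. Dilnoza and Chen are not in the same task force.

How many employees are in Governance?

2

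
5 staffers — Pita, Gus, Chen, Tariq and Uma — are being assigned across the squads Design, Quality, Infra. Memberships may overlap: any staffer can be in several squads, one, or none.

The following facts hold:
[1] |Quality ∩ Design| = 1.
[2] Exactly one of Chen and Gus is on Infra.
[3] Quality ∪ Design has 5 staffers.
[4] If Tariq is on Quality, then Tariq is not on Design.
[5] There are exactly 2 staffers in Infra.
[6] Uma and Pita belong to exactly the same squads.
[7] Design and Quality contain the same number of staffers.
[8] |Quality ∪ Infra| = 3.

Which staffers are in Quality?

Quality = {Chen, Gus, Tariq}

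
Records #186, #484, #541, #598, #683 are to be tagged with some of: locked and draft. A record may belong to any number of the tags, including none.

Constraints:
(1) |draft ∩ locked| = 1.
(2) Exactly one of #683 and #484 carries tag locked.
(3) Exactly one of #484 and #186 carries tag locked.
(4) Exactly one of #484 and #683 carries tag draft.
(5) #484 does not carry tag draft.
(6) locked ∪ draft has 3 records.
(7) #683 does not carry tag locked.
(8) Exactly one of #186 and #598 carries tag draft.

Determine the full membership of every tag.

locked = {#484, #598}; draft = {#598, #683}

From (5): #484 ∉ draft.
From (7): #683 ∉ locked.
(2) (exactly one): #484 ∈ locked.
(3) (exactly one): #186 ∉ locked.
(4) (exactly one): #683 ∈ draft.
Suppose #186 ∈ draft: no assignment then satisfies all the clues, so #186 ∉ draft.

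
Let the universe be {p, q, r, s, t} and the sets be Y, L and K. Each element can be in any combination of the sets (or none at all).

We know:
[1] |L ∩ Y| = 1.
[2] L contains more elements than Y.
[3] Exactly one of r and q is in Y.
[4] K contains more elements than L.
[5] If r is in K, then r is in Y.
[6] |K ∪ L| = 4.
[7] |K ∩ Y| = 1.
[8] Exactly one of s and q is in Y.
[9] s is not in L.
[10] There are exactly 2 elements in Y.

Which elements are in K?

K = {p, q, r, t}

From (9): s ∉ L.
Suppose p ∉ K: no assignment then satisfies all the clues, so p ∈ K.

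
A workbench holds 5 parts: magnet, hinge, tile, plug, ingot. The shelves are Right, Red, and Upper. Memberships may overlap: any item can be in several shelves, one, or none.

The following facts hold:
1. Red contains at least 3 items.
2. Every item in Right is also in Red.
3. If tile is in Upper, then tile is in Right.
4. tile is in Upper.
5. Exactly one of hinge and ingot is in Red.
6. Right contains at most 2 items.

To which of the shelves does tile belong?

tile: Red, Right, Upper

From (4): tile ∈ Upper.
(3): tile ∈ Right.
(2) with tile ∈ Right: tile ∈ Red.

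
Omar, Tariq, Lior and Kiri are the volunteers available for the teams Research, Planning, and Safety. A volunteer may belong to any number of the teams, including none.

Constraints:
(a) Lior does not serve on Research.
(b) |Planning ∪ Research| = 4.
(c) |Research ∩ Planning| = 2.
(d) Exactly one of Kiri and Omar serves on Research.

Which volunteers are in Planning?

Planning = {Kiri, Lior, Omar, Tariq}

From (a): Lior ∉ Research.
Suppose Omar ∉ Planning: no assignment then satisfies all the clues, so Omar ∈ Planning.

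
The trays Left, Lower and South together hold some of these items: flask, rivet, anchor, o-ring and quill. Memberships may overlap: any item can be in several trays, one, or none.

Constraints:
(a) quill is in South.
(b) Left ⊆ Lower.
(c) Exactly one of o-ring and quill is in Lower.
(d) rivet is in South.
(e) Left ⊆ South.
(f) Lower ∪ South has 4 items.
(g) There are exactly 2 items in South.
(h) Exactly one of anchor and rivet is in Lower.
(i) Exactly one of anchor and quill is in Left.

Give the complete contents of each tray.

Left = {quill}; Lower = {anchor, flask, quill}; South = {quill, rivet}

From (a): quill ∈ South.
From (d): rivet ∈ South.
(g): South already has 2, so the rest are out.
(e) contrapositive: flask ∉ Left.
(e) contrapositive: anchor ∉ Left.
(e) contrapositive: o-ring ∉ Left.
(i) (exactly one): quill ∈ Left.
(b) with quill ∈ Left: quill ∈ Lower.
(c) (exactly one): o-ring ∉ Lower.
Suppose flask ∉ Lower: no assignment then satisfies all the clues, so flask ∈ Lower.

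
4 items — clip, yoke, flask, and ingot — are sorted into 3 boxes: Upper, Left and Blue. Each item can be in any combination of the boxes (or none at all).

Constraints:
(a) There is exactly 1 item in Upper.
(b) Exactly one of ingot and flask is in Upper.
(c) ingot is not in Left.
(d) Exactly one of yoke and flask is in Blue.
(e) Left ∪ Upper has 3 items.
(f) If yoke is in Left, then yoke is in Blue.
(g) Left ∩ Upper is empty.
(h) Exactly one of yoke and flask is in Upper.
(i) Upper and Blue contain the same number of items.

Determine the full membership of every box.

Upper = {flask}; Left = {clip, yoke}; Blue = {yoke}

From (c): ingot ∉ Left.
Suppose clip ∈ Upper: no assignment then satisfies all the clues, so clip ∉ Upper.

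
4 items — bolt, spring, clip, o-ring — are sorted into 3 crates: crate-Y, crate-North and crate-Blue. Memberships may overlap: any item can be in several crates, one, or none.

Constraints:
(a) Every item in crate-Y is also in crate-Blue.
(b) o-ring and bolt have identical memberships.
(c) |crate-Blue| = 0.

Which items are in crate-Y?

crate-Y = {}

(c): crate-Blue already has 0, so the rest are out.
(a) contrapositive: bolt ∉ crate-Y.
(a) contrapositive: spring ∉ crate-Y.
(a) contrapositive: clip ∉ crate-Y.
(a) contrapositive: o-ring ∉ crate-Y.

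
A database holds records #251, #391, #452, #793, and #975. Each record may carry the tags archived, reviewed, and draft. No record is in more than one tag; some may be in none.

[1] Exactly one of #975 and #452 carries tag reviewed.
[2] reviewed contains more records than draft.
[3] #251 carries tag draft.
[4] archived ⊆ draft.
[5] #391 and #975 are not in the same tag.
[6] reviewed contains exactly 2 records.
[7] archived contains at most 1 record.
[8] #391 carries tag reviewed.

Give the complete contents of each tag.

From (3): #251 ∈ draft.
From (8): #391 ∈ reviewed.
(5): #975 ∉ reviewed.
(1) (exactly one): #452 ∈ reviewed.
(6): reviewed already has 2, so the rest are out.
Suppose #793 ∈ archived: no assignment then satisfies all the clues, so #793 ∉ archived.

archived = {}; reviewed = {#391, #452}; draft = {#251}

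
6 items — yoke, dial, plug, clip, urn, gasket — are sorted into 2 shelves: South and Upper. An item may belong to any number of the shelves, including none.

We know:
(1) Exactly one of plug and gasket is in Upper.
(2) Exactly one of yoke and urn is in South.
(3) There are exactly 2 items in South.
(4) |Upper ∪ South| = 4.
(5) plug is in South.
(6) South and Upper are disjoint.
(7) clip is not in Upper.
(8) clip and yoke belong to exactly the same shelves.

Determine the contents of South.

South = {plug, urn}

From (5): plug ∈ South.
From (7): clip ∉ Upper.
(6) (disjoint): plug ∉ Upper.
(8): yoke matches clip: yoke ∉ Upper.
(1) (exactly one): gasket ∈ Upper.
(6) (disjoint): gasket ∉ South.
Suppose yoke ∈ South: no assignment then satisfies all the clues, so yoke ∉ South.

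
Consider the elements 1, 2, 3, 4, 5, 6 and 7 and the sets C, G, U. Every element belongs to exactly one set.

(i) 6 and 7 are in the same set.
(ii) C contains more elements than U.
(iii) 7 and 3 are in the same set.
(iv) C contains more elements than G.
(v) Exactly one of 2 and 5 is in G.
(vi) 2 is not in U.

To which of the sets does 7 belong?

7: C

From (vi): 2 ∉ U.
Suppose 7 ∉ C: no assignment then satisfies all the clues, so 7 ∈ C.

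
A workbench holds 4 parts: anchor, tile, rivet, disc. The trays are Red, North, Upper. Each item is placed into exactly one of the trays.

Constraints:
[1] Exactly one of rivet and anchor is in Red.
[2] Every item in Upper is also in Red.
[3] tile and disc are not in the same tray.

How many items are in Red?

2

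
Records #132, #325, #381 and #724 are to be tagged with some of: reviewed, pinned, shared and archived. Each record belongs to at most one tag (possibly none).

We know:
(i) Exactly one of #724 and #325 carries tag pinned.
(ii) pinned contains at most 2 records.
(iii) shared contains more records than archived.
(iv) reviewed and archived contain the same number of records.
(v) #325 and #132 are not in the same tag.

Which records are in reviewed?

reviewed = {}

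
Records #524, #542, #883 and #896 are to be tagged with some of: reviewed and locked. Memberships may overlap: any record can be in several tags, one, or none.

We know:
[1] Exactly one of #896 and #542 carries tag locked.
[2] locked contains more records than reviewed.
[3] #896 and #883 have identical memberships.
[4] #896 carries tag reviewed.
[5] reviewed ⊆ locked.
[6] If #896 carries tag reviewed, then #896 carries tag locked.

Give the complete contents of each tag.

From (4): #896 ∈ reviewed.
(3): #883 matches #896: #883 ∈ reviewed.
(5) with #883 ∈ reviewed: #883 ∈ locked.
(5) with #896 ∈ reviewed: #896 ∈ locked.
(1) (exactly one): #542 ∉ locked.
(5) contrapositive: #542 ∉ reviewed.
Suppose #524 ∈ reviewed: no assignment then satisfies all the clues, so #524 ∉ reviewed.

reviewed = {#883, #896}; locked = {#524, #883, #896}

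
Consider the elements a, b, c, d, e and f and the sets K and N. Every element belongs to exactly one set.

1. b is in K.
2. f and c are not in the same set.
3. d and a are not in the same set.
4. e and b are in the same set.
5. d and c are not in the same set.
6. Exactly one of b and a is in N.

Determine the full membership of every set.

K = {b, d, e, f}; N = {a, c}

From (1): b ∈ K.
(4): e matches b: e ∈ K.
(6) (exactly one): a ∈ N.
(3): d ∉ N.
Only one set left: d ∈ K.
(5): c ∉ K.
Only one set left: c ∈ N.
(2): f ∉ N.
Only one set left: f ∈ K.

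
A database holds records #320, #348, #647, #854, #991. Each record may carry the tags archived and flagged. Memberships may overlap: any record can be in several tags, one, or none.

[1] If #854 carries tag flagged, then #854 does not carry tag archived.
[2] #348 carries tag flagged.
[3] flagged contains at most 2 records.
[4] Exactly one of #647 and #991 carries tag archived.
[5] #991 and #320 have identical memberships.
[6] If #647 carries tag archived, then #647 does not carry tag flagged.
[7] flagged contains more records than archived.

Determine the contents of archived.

archived = {#647}

From (2): #348 ∈ flagged.
Suppose #320 ∈ archived: no assignment then satisfies all the clues, so #320 ∉ archived.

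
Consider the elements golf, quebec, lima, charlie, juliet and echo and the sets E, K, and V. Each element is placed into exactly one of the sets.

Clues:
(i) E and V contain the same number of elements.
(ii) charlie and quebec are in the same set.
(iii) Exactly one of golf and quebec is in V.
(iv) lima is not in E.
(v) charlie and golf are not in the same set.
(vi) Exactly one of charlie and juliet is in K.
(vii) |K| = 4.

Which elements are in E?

E = {juliet}

From (iv): lima ∉ E.
Suppose golf ∈ E: no assignment then satisfies all the clues, so golf ∉ E.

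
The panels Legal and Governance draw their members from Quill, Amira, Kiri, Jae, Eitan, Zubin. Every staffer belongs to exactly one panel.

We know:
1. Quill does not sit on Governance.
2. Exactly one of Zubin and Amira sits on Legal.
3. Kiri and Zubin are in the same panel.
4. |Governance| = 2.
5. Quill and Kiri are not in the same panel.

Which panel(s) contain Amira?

Amira: Legal

From (1): Quill ∉ Governance.
Only one panel left: Quill ∈ Legal.
(5): Kiri ∉ Legal.
Only one panel left: Kiri ∈ Governance.
(3): Zubin matches Kiri: Zubin ∉ Legal.
(3): Zubin matches Kiri: Zubin ∈ Governance.
(4): Governance already has 2, so the rest are out.
Only one panel left: Amira ∈ Legal.
Only one panel left: Jae ∈ Legal.
Only one panel left: Eitan ∈ Legal.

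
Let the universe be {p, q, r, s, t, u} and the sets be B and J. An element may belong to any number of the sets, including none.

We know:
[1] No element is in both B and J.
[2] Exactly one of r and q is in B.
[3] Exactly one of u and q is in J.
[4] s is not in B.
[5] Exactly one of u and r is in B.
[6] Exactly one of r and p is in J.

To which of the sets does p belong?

p: J

From (4): s ∉ B.
Suppose p ∈ B: no assignment then satisfies all the clues, so p ∉ B.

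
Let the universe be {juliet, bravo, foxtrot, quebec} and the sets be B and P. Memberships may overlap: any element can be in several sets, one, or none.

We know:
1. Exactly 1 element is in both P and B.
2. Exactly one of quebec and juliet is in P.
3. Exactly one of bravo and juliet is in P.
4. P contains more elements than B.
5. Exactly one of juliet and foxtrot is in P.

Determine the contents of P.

P = {bravo, foxtrot, quebec}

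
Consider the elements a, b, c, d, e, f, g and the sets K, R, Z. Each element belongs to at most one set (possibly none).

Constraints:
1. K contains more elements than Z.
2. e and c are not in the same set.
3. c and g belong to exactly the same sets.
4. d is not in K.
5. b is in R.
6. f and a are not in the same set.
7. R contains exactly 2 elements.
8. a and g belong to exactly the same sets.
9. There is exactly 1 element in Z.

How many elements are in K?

3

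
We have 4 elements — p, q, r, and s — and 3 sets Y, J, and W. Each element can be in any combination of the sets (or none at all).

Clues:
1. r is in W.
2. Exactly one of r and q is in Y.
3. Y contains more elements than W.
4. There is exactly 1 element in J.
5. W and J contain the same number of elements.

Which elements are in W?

W = {r}

From (1): r ∈ W.
Suppose p ∈ W: no assignment then satisfies all the clues, so p ∉ W.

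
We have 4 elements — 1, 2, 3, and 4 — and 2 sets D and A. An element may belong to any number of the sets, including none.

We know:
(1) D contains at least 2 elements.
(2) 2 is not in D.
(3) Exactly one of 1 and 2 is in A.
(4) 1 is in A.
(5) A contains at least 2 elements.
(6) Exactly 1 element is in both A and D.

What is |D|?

2

From (2): 2 ∉ D.
From (4): 1 ∈ A.
(3) (exactly one): 2 ∉ A.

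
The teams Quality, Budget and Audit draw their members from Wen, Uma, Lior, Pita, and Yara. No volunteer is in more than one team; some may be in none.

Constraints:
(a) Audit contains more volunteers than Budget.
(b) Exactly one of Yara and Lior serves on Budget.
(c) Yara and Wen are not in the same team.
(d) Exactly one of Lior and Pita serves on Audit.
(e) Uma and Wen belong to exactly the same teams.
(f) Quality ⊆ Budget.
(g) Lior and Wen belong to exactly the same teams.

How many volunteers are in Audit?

3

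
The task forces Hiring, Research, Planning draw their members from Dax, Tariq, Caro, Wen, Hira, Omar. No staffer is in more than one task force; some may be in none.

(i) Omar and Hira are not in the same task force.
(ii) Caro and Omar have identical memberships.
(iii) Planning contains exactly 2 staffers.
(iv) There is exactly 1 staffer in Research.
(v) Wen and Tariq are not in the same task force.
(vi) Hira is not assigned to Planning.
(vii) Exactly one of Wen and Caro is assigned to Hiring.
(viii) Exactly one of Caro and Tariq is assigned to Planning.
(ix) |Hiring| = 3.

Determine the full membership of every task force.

Hiring = {Dax, Hira, Wen}; Research = {Tariq}; Planning = {Caro, Omar}

From (vi): Hira ∉ Planning.
Suppose Dax ∉ Hiring: no assignment then satisfies all the clues, so Dax ∈ Hiring.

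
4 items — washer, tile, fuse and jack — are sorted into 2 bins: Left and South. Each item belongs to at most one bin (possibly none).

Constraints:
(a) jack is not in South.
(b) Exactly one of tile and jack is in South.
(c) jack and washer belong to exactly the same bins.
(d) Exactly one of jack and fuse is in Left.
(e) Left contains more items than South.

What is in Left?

Left = {jack, washer}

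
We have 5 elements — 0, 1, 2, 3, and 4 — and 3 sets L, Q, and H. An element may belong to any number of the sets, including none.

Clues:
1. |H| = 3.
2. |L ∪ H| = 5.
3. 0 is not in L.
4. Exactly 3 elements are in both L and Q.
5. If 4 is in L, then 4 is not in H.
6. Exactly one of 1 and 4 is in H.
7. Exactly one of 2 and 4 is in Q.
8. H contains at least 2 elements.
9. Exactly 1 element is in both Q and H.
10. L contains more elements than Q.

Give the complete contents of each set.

L = {1, 2, 3, 4}; Q = {1, 3, 4}; H = {0, 1, 2}

From (3): 0 ∉ L.
Suppose 0 ∈ Q: no assignment then satisfies all the clues, so 0 ∉ Q.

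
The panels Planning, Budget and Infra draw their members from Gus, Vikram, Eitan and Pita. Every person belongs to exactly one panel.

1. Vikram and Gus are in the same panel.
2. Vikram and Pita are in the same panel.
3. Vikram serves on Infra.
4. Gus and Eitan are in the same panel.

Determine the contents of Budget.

From (3): Vikram ∈ Infra.
(1): Gus matches Vikram: Gus ∉ Planning.
(1): Gus matches Vikram: Gus ∉ Budget.
(1): Gus matches Vikram: Gus ∈ Infra.
(2): Pita matches Vikram: Pita ∉ Planning.
(2): Pita matches Vikram: Pita ∉ Budget.
(2): Pita matches Vikram: Pita ∈ Infra.
(4): Eitan matches Gus: Eitan ∉ Planning.
(4): Eitan matches Gus: Eitan ∉ Budget.
(4): Eitan matches Gus: Eitan ∈ Infra.

Budget = {}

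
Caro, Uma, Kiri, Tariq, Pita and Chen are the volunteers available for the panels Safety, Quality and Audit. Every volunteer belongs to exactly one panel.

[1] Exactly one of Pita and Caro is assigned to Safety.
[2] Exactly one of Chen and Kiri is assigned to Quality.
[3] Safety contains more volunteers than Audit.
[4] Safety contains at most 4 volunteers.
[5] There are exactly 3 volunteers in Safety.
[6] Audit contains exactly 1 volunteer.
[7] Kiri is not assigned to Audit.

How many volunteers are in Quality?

2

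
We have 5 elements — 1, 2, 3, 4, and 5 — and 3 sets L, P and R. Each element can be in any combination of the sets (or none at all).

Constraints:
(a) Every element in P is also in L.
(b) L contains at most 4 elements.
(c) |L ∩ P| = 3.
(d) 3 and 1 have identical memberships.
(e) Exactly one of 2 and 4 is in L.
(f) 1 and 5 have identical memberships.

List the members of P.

P = {1, 3, 5}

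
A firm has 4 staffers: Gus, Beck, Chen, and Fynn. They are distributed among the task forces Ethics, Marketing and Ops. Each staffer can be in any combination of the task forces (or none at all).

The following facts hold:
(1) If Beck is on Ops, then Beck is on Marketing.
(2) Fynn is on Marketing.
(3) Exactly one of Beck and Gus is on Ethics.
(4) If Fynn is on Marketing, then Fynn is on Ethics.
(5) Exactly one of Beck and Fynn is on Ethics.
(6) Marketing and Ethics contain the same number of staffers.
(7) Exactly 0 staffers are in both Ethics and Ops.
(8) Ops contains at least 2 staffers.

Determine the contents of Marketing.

Marketing = {Beck, Fynn}

From (2): Fynn ∈ Marketing.
(4): Fynn ∈ Ethics.
(5) (exactly one): Beck ∉ Ethics.
(3) (exactly one): Gus ∈ Ethics.
Suppose Gus ∈ Marketing: no assignment then satisfies all the clues, so Gus ∉ Marketing.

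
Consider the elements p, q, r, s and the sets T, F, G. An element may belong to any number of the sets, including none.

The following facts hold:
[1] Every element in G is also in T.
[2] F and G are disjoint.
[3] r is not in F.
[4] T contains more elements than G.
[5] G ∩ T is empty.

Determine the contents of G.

From (3): r ∉ F.
Suppose p ∈ G: no assignment then satisfies all the clues, so p ∉ G.

G = {}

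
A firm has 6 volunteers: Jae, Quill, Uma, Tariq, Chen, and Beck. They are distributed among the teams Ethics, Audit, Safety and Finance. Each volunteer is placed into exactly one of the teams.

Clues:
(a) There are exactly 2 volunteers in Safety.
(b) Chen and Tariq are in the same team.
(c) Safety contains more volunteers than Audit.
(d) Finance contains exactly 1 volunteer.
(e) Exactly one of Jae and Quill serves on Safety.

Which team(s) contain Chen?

Chen: Ethics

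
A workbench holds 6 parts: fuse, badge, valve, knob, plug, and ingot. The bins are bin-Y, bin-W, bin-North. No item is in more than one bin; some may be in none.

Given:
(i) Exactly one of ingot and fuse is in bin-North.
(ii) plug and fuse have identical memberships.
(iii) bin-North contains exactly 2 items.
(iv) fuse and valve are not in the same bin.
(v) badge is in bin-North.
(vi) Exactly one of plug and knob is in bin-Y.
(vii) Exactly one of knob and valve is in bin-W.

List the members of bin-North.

From (v): badge ∈ bin-North.
Suppose fuse ∈ bin-North: no assignment then satisfies all the clues, so fuse ∉ bin-North.

bin-North = {badge, ingot}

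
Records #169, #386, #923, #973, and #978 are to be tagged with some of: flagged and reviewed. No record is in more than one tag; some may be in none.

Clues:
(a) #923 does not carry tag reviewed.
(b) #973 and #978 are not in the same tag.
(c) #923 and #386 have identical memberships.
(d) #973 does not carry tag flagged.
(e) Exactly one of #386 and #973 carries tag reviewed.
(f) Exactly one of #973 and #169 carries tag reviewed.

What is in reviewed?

From (a): #923 ∉ reviewed.
From (d): #973 ∉ flagged.
(c): #386 matches #923: #386 ∉ reviewed.
(e) (exactly one): #973 ∈ reviewed.
(f) (exactly one): #169 ∉ reviewed.
(b): #978 ∉ reviewed.

reviewed = {#973}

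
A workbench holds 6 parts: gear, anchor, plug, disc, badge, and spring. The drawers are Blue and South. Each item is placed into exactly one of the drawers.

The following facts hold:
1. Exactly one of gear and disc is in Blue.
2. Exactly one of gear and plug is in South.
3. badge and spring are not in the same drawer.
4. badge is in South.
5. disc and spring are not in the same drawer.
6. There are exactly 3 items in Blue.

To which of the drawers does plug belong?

plug: South

From (4): badge ∈ South.
(3): spring ∉ South.
Only one drawer left: spring ∈ Blue.
(5): disc ∉ Blue.
Only one drawer left: disc ∈ South.
(1) (exactly one): gear ∈ Blue.
(2) (exactly one): plug ∈ South.
(6): only 3 candidates remain for Blue, so all are in.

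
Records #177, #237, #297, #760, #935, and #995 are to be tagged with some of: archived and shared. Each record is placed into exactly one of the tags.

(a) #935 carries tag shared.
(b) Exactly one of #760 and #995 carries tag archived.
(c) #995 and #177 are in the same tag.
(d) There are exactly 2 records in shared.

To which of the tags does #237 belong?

#237: archived

From (a): #935 ∈ shared.
Suppose #237 ∉ archived: no assignment then satisfies all the clues, so #237 ∈ archived.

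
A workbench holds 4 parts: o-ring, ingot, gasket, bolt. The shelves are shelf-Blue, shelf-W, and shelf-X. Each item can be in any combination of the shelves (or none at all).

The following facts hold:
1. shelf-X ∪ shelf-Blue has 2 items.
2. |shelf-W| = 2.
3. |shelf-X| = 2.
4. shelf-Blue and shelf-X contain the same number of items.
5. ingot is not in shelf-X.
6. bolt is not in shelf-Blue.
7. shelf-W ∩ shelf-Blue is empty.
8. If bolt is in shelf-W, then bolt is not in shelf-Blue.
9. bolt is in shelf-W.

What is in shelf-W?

shelf-W = {bolt, ingot}

From (5): ingot ∉ shelf-X.
From (6): bolt ∉ shelf-Blue.
From (9): bolt ∈ shelf-W.
Suppose o-ring ∈ shelf-W: no assignment then satisfies all the clues, so o-ring ∉ shelf-W.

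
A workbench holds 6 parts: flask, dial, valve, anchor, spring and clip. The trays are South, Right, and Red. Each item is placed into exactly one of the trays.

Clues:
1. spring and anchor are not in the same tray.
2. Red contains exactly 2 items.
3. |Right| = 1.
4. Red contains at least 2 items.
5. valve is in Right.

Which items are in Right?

Right = {valve}

From (5): valve ∈ Right.
(3): Right already has 1, so the rest are out.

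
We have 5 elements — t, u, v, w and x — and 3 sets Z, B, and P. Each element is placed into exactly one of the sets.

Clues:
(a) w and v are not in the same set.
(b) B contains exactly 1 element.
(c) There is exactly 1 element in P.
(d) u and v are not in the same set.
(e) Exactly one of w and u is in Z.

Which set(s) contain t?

t: Z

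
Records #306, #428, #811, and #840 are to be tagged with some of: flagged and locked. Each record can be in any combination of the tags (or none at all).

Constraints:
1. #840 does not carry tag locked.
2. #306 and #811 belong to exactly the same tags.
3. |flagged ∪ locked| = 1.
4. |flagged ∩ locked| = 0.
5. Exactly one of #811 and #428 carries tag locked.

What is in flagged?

flagged = {}

From (1): #840 ∉ locked.
Suppose #306 ∈ flagged: no assignment then satisfies all the clues, so #306 ∉ flagged.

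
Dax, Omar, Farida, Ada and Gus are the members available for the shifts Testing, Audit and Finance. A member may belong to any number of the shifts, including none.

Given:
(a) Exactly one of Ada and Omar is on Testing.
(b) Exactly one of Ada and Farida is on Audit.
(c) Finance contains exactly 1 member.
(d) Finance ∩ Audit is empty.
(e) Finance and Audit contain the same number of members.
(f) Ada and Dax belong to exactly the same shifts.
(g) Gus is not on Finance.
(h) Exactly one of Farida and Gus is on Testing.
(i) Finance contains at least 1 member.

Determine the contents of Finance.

Finance = {Omar}

From (g): Gus ∉ Finance.
Suppose Dax ∈ Finance: no assignment then satisfies all the clues, so Dax ∉ Finance.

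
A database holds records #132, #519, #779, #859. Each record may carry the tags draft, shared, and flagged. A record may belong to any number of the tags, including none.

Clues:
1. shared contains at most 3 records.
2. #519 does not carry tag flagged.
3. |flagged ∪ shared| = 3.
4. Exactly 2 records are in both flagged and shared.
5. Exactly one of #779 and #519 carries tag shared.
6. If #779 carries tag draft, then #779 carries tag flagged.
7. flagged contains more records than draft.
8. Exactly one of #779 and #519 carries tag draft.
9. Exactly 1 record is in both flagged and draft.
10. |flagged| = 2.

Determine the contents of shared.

shared = {#132, #779, #859}

From (2): #519 ∉ flagged.
Suppose #132 ∉ shared: no assignment then satisfies all the clues, so #132 ∈ shared.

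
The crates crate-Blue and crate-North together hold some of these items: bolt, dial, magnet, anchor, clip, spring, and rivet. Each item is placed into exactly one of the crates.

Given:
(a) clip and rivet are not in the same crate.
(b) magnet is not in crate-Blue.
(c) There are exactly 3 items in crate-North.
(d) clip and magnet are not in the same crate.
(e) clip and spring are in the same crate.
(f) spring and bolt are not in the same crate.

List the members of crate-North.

From (b): magnet ∉ crate-Blue.
Only one crate left: magnet ∈ crate-North.
(d): clip ∉ crate-North.
(e): spring matches clip: spring ∉ crate-North.
Only one crate left: clip ∈ crate-Blue.
Only one crate left: spring ∈ crate-Blue.
(a): rivet ∉ crate-Blue.
(f): bolt ∉ crate-Blue.
Only one crate left: bolt ∈ crate-North.
Only one crate left: rivet ∈ crate-North.
(c): crate-North already has 3, so the rest are out.
Only one crate left: anchor ∈ crate-Blue.

crate-North = {bolt, magnet, rivet}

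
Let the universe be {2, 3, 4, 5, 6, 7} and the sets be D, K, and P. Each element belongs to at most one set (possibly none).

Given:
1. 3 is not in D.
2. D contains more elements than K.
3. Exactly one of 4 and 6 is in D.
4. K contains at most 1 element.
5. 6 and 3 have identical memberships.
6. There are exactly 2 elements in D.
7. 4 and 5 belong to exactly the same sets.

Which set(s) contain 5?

5: D

From (1): 3 ∉ D.
(5): 6 matches 3: 6 ∉ D.
(3) (exactly one): 4 ∈ D.
(7): 5 matches 4: 5 ∈ D.
(6): D already has 2, so the rest are out.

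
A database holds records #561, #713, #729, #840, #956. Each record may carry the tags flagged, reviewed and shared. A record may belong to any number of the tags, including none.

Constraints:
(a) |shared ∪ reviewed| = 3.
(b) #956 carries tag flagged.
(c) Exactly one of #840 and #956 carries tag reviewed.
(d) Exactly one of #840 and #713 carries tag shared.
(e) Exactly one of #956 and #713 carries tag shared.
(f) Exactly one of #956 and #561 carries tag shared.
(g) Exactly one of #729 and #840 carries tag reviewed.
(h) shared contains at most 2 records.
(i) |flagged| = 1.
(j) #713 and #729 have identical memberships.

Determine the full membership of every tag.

flagged = {#956}; reviewed = {#561, #840}; shared = {#840, #956}

From (b): #956 ∈ flagged.
(i): flagged already has 1, so the rest are out.
Suppose #561 ∉ reviewed: no assignment then satisfies all the clues, so #561 ∈ reviewed.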